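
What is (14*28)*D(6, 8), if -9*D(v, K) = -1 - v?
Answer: 2744/9 ≈ 304.89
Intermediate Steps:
D(v, K) = 1/9 + v/9 (D(v, K) = -(-1 - v)/9 = 1/9 + v/9)
(14*28)*D(6, 8) = (14*28)*(1/9 + (1/9)*6) = 392*(1/9 + 2/3) = 392*(7/9) = 2744/9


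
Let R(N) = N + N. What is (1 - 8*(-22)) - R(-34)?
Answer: 245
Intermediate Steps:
R(N) = 2*N
(1 - 8*(-22)) - R(-34) = (1 - 8*(-22)) - 2*(-34) = (1 + 176) - 1*(-68) = 177 + 68 = 245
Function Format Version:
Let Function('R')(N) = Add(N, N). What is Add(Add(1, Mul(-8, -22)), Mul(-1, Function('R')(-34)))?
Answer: 245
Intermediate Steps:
Function('R')(N) = Mul(2, N)
Add(Add(1, Mul(-8, -22)), Mul(-1, Function('R')(-34))) = Add(Add(1, Mul(-8, -22)), Mul(-1, Mul(2, -34))) = Add(Add(1, 176), Mul(-1, -68)) = Add(177, 68) = 245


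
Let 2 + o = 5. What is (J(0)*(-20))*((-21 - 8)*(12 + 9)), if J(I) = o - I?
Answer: 36540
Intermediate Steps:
o = 3 (o = -2 + 5 = 3)
J(I) = 3 - I
(J(0)*(-20))*((-21 - 8)*(12 + 9)) = ((3 - 1*0)*(-20))*((-21 - 8)*(12 + 9)) = ((3 + 0)*(-20))*(-29*21) = (3*(-20))*(-609) = -60*(-609) = 36540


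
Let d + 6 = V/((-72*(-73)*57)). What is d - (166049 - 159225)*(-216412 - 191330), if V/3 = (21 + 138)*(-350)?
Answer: 46310788245613/16644 ≈ 2.7824e+9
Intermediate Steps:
V = -166950 (V = 3*((21 + 138)*(-350)) = 3*(159*(-350)) = 3*(-55650) = -166950)
d = -109139/16644 (d = -6 - 166950/(-72*(-73)*57) = -6 - 166950/(5256*57) = -6 - 166950/299592 = -6 - 166950*1/299592 = -6 - 9275/16644 = -109139/16644 ≈ -6.5573)
d - (166049 - 159225)*(-216412 - 191330) = -109139/16644 - (166049 - 159225)*(-216412 - 191330) = -109139/16644 - 6824*(-407742) = -109139/16644 - 1*(-2782431408) = -109139/16644 + 2782431408 = 46310788245613/16644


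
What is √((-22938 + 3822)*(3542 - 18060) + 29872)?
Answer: 2*√69388990 ≈ 16660.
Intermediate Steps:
√((-22938 + 3822)*(3542 - 18060) + 29872) = √(-19116*(-14518) + 29872) = √(277526088 + 29872) = √277555960 = 2*√69388990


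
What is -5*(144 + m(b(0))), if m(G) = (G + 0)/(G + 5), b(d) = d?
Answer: -720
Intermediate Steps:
m(G) = G/(5 + G)
-5*(144 + m(b(0))) = -5*(144 + 0/(5 + 0)) = -5*(144 + 0/5) = -5*(144 + 0*(⅕)) = -5*(144 + 0) = -5*144 = -720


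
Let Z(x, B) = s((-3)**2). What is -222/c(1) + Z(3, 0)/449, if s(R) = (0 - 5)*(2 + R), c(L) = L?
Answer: -99733/449 ≈ -222.12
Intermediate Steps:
s(R) = -10 - 5*R (s(R) = -5*(2 + R) = -10 - 5*R)
Z(x, B) = -55 (Z(x, B) = -10 - 5*(-3)**2 = -10 - 5*9 = -10 - 45 = -55)
-222/c(1) + Z(3, 0)/449 = -222/1 - 55/449 = -222*1 - 55*1/449 = -222 - 55/449 = -99733/449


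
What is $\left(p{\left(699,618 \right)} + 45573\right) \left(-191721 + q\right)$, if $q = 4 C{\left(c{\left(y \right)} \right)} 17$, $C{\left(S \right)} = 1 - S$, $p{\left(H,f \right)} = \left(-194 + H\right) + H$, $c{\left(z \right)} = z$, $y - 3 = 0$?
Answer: $-8974494889$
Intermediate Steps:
$y = 3$ ($y = 3 + 0 = 3$)
$p{\left(H,f \right)} = -194 + 2 H$
$q = -136$ ($q = 4 \left(1 - 3\right) 17 = 4 \left(-2\right) 17 = \left(-8\right) 17 = -136$)
$\left(p{\left(699,618 \right)} + 45573\right) \left(-191721 + q\right) = \left(\left(-194 + 2 \cdot 699\right) + 45573\right) \left(-191721 - 136\right) = \left(\left(-194 + 1398\right) + 45573\right) \left(-191857\right) = \left(1204 + 45573\right) \left(-191857\right) = 46777 \left(-191857\right) = -8974494889$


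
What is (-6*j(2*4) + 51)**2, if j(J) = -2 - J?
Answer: 12321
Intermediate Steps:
(-6*j(2*4) + 51)**2 = (-6*(-2 - 2*4) + 51)**2 = (-6*(-2 - 1*8) + 51)**2 = (-6*(-2 - 8) + 51)**2 = (-6*(-10) + 51)**2 = (60 + 51)**2 = 111**2 = 12321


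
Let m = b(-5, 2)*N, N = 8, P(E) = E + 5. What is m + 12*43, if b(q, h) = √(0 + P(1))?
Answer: 516 + 8*√6 ≈ 535.60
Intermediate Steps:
P(E) = 5 + E
b(q, h) = √6 (b(q, h) = √(0 + (5 + 1)) = √(0 + 6) = √6)
m = 8*√6 (m = √6*8 = 8*√6 ≈ 19.596)
m + 12*43 = 8*√6 + 12*43 = 8*√6 + 516 = 516 + 8*√6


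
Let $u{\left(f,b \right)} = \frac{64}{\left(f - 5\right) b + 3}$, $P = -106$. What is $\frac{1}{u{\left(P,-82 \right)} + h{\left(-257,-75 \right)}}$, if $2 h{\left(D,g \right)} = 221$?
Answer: $\frac{18210}{2012333} \approx 0.0090492$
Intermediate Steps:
$h{\left(D,g \right)} = \frac{221}{2}$ ($h{\left(D,g \right)} = \frac{1}{2} \cdot 221 = \frac{221}{2}$)
$u{\left(f,b \right)} = \frac{64}{3 + b \left(-5 + f\right)}$ ($u{\left(f,b \right)} = \frac{64}{\left(-5 + f\right) b + 3} = \frac{64}{b \left(-5 + f\right) + 3} = \frac{64}{3 + b \left(-5 + f\right)}$)
$\frac{1}{u{\left(P,-82 \right)} + h{\left(-257,-75 \right)}} = \frac{1}{\frac{64}{3 - -410 - -8692} + \frac{221}{2}} = \frac{1}{\frac{64}{3 + 410 + 8692} + \frac{221}{2}} = \frac{1}{\frac{64}{9105} + \frac{221}{2}} = \frac{1}{\frac{2012333}{18210}} = \frac{18210}{2012333}$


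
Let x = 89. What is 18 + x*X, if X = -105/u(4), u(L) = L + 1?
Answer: -1851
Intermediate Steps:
u(L) = 1 + L
X = -21 (X = -105/(1 + 4) = -105/5 = -105*1/5 = -21)
18 + x*X = 18 + 89*(-21) = 18 - 1869 = -1851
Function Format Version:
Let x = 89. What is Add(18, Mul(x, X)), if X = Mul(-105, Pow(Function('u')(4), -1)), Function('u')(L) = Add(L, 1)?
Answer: -1851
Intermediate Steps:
Function('u')(L) = Add(1, L)
X = -21 (X = Mul(-105, Pow(Add(1, 4), -1)) = Mul(-105, Pow(5, -1)) = Mul(-105, Rational(1, 5)) = -21)
Add(18, Mul(x, X)) = Add(18, Mul(89, -21)) = Add(18, -1869) = -1851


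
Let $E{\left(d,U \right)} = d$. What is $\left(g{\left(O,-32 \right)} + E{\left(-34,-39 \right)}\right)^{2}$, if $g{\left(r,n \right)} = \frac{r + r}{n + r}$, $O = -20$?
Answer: $\frac{186624}{169} \approx 1104.3$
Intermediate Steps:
$g{\left(r,n \right)} = \frac{2 r}{n + r}$
$\left(g{\left(O,-32 \right)} + E{\left(-34,-39 \right)}\right)^{2} = \left(2 \left(-20\right) \frac{1}{-32 - 20} - 34\right)^{2} = \left(2 \left(-20\right) \frac{1}{-52} - 34\right)^{2} = \left(2 \left(-20\right) \left(- \frac{1}{52}\right) - 34\right)^{2} = \left(\frac{10}{13} - 34\right)^{2} = \left(- \frac{432}{13}\right)^{2} = \frac{186624}{169}$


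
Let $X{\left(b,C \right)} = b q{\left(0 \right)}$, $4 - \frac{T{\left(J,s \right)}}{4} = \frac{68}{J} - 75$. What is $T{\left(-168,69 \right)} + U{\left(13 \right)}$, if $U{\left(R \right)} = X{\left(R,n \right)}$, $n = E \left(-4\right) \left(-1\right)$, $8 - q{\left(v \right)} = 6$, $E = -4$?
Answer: $\frac{7216}{21} \approx 343.62$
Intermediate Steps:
$q{\left(v \right)} = 2$ ($q{\left(v \right)} = 8 - 6 = 2$)
$T{\left(J,s \right)} = 316 - \frac{272}{J}$ ($T{\left(J,s \right)} = 16 - 4 \left(\frac{68}{J} - 75\right) = 16 - 4 \left(-75 + \frac{68}{J}\right) = 16 + \left(300 - \frac{272}{J}\right) = 316 - \frac{272}{J}$)
$n = -16$ ($n = \left(-4\right) \left(-4\right) \left(-1\right) = 16 \left(-1\right) = -16$)
$X{\left(b,C \right)} = 2 b$ ($X{\left(b,C \right)} = b 2 = 2 b$)
$U{\left(R \right)} = 2 R$
$T{\left(-168,69 \right)} + U{\left(13 \right)} = \left(316 - \frac{272}{-168}\right) + 2 \cdot 13 = \left(316 - - \frac{34}{21}\right) + 26 = \left(316 + \frac{34}{21}\right) + 26 = \frac{6670}{21} + 26 = \frac{7216}{21}$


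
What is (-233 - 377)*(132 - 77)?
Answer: -33550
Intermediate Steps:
(-233 - 377)*(132 - 77) = -610*55 = -33550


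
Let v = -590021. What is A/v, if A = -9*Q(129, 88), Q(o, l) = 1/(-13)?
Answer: -9/7670273 ≈ -1.1734e-6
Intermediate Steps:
Q(o, l) = -1/13
A = 9/13 (A = -9*(-1/13) = 9/13 ≈ 0.69231)
A/v = (9/13)/(-590021) = (9/13)*(-1/590021) = -9/7670273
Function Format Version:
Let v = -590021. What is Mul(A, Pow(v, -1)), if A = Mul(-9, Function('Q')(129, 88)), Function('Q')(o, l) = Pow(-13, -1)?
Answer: Rational(-9, 7670273) ≈ -1.1734e-6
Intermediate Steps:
Function('Q')(o, l) = Rational(-1, 13)
A = Rational(9, 13) (A = Mul(-9, Rational(-1, 13)) = Rational(9, 13) ≈ 0.69231)
Mul(A, Pow(v, -1)) = Mul(Rational(9, 13), Pow(-590021, -1)) = Mul(Rational(9, 13), Rational(-1, 590021)) = Rational(-9, 7670273)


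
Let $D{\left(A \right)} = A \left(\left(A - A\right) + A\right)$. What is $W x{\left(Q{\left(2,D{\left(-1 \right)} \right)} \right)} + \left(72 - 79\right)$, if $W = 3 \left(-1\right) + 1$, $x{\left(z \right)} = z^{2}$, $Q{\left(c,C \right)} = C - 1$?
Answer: $-7$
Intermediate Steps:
$D{\left(A \right)} = A^{2}$ ($D{\left(A \right)} = A \left(0 + A\right) = A A = A^{2}$)
$Q{\left(c,C \right)} = -1 + C$ ($Q{\left(c,C \right)} = C - 1 = -1 + C$)
$W = -2$ ($W = -3 + 1 = -2$)
$W x{\left(Q{\left(2,D{\left(-1 \right)} \right)} \right)} + \left(72 - 79\right) = - 2 \left(-1 + \left(-1\right)^{2}\right)^{2} + \left(72 - 79\right) = - 2 \left(-1 + 1\right)^{2} + \left(72 - 79\right) = - 2 \cdot 0^{2} - 7 = \left(-2\right) 0 - 7 = 0 - 7 = -7$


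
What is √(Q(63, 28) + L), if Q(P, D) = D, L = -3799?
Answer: 3*I*√419 ≈ 61.408*I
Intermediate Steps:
√(Q(63, 28) + L) = √(28 - 3799) = √(-3771) = 3*I*√419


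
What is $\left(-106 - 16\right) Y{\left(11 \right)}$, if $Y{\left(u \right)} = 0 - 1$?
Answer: $122$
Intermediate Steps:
$Y{\left(u \right)} = -1$ ($Y{\left(u \right)} = 0 - 1 = -1$)
$\left(-106 - 16\right) Y{\left(11 \right)} = \left(-106 - 16\right) \left(-1\right) = \left(-122\right) \left(-1\right) = 122$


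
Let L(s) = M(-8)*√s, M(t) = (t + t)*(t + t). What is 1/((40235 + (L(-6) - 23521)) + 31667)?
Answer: 16127/780371459 - 256*I*√6/2341114377 ≈ 2.0666e-5 - 2.6785e-7*I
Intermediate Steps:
M(t) = 4*t² (M(t) = (2*t)*(2*t) = 4*t²)
L(s) = 256*√s (L(s) = (4*(-8)²)*√s = (4*64)*√s = 256*√s)
1/((40235 + (L(-6) - 23521)) + 31667) = 1/((40235 + (256*√(-6) - 23521)) + 31667) = 1/((40235 + (256*(I*√6) - 23521)) + 31667) = 1/((40235 + (256*I*√6 - 23521)) + 31667) = 1/((40235 + (-23521 + 256*I*√6)) + 31667) = 1/((16714 + 256*I*√6) + 31667) = 1/(48381 + 256*I*√6)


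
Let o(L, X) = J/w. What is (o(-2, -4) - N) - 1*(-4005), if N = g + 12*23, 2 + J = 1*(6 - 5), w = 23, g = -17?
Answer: 86157/23 ≈ 3746.0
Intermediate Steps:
J = -1 (J = -2 + 1*(6 - 5) = -2 + 1*1 = -2 + 1 = -1)
N = 259 (N = -17 + 12*23 = -17 + 276 = 259)
o(L, X) = -1/23
(o(-2, -4) - N) - 1*(-4005) = (-1/23 - 1*259) - 1*(-4005) = (-1/23 - 259) + 4005 = -5958/23 + 4005 = 86157/23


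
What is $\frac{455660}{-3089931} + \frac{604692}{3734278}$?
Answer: $\frac{83447721386}{5769330677409} \approx 0.014464$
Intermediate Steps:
$\frac{455660}{-3089931} + \frac{604692}{3734278} = 455660 \left(- \frac{1}{3089931}\right) + 604692 \cdot \frac{1}{3734278} = - \frac{455660}{3089931} + \frac{302346}{1867139} = \frac{83447721386}{5769330677409}$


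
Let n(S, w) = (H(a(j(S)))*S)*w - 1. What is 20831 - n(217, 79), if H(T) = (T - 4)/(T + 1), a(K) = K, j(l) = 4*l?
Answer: 41664/11 ≈ 3787.6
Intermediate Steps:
H(T) = (-4 + T)/(1 + T)
n(S, w) = -1 + S*w*(-4 + 4*S)/(1 + 4*S) (n(S, w) = (((-4 + 4*S)/(1 + 4*S))*S)*w - 1 = (S*(-4 + 4*S)/(1 + 4*S))*w - 1 = S*w*(-4 + 4*S)/(1 + 4*S) - 1 = -1 + S*w*(-4 + 4*S)/(1 + 4*S))
20831 - n(217, 79) = 20831 - (-1 - 4*217 + 4*217*79*(-1 + 217))/(1 + 4*217) = 20831 - (-1 - 868 + 4*217*79*216)/(1 + 868) = 20831 - (-1 - 868 + 14811552)/869 = 20831 - 14810683/869 = 20831 - 1*187477/11 = 20831 - 187477/11 = 41664/11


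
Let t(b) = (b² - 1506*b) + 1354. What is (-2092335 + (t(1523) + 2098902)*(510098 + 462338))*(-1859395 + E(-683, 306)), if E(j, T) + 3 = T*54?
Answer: -3810215326194389618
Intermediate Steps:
E(j, T) = -3 + 54*T (E(j, T) = -3 + T*54 = -3 + 54*T)
t(b) = 1354 + b² - 1506*b
(-2092335 + (t(1523) + 2098902)*(510098 + 462338))*(-1859395 + E(-683, 306)) = (-2092335 + ((1354 + 1523² - 1506*1523) + 2098902)*(510098 + 462338))*(-1859395 + (-3 + 54*306)) = (-2092335 + ((1354 + 2319529 - 2293638) + 2098902)*972436)*(-1859395 + (-3 + 16524)) = (-2092335 + (27245 + 2098902)*972436)*(-1859395 + 16521) = (-2092335 + 2126147*972436)*(-1842874) = (-2092335 + 2067541884092)*(-1842874) = 2067539791757*(-1842874) = -3810215326194389618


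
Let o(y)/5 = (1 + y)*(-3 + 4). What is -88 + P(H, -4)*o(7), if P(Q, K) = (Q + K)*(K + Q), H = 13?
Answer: 3152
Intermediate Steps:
P(Q, K) = (K + Q)² (P(Q, K) = (K + Q)*(K + Q) = (K + Q)²)
o(y) = 5 + 5*y (o(y) = 5*((1 + y)*(-3 + 4)) = 5*((1 + y)*1) = 5*(1 + y) = 5 + 5*y)
-88 + P(H, -4)*o(7) = -88 + (-4 + 13)²*(5 + 5*7) = -88 + 9²*(5 + 35) = -88 + 81*40 = -88 + 3240 = 3152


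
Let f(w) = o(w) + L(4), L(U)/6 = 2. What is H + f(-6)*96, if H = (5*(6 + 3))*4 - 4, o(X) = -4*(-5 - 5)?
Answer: 5168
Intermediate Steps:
o(X) = 40 (o(X) = -4*(-10) = 40)
L(U) = 12 (L(U) = 6*2 = 12)
f(w) = 52 (f(w) = 40 + 12 = 52)
H = 176 (H = (5*9)*4 - 4 = 45*4 - 4 = 180 - 4 = 176)
H + f(-6)*96 = 176 + 52*96 = 176 + 4992 = 5168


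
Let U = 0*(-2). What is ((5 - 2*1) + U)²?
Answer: 9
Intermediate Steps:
U = 0
((5 - 2*1) + U)² = ((5 - 2*1) + 0)² = ((5 - 2) + 0)² = (3 + 0)² = 3² = 9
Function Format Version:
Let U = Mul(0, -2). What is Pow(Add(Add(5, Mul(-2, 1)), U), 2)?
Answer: 9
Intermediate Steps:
U = 0
Pow(Add(Add(5, Mul(-2, 1)), U), 2) = Pow(Add(Add(5, Mul(-2, 1)), 0), 2) = Pow(Add(Add(5, -2), 0), 2) = Pow(Add(3, 0), 2) = Pow(3, 2) = 9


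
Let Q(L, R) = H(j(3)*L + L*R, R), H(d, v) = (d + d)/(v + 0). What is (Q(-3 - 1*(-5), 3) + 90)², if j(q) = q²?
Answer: 11236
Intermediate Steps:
H(d, v) = 2*d/v (H(d, v) = (2*d)/v = 2*d/v)
Q(L, R) = 2*(9*L + L*R)/R (Q(L, R) = 2*(3²*L + L*R)/R = 2*(9*L + L*R)/R)
(Q(-3 - 1*(-5), 3) + 90)² = (2*(-3 - 1*(-5))*(9 + 3)/3 + 90)² = (2*(-3 + 5)*(⅓)*12 + 90)² = (2*2*(⅓)*12 + 90)² = (16 + 90)² = 106² = 11236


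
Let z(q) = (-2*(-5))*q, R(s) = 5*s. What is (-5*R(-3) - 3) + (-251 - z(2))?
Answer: -199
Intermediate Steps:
z(q) = 10*q
(-5*R(-3) - 3) + (-251 - z(2)) = (-25*(-3) - 3) + (-251 - 10*2) = (-5*(-15) - 3) + (-251 - 1*20) = (75 - 3) + (-251 - 20) = 72 - 271 = -199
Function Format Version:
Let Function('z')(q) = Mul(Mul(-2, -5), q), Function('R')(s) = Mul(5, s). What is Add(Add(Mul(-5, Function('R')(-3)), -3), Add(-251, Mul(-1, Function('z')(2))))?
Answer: -199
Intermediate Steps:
Function('z')(q) = Mul(10, q)
Add(Add(Mul(-5, Function('R')(-3)), -3), Add(-251, Mul(-1, Function('z')(2)))) = Add(Add(Mul(-5, Mul(5, -3)), -3), Add(-251, Mul(-1, Mul(10, 2)))) = Add(Add(Mul(-5, -15), -3), Add(-251, Mul(-1, 20))) = Add(Add(75, -3), Add(-251, -20)) = Add(72, -271) = -199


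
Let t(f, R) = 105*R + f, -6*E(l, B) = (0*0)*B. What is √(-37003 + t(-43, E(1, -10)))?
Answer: I*√37046 ≈ 192.47*I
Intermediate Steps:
E(l, B) = 0 (E(l, B) = -0*0*B/6 = -0*B = -⅙*0 = 0)
t(f, R) = f + 105*R
√(-37003 + t(-43, E(1, -10))) = √(-37003 + (-43 + 105*0)) = √(-37003 + (-43 + 0)) = √(-37003 - 43) = √(-37046) = I*√37046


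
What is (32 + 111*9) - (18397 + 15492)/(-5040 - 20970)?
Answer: 26850199/26010 ≈ 1032.3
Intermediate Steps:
(32 + 111*9) - (18397 + 15492)/(-5040 - 20970) = (32 + 999) - 33889/(-26010) = 1031 - 33889*(-1)/26010 = 1031 - 1*(-33889/26010) = 1031 + 33889/26010 = 26850199/26010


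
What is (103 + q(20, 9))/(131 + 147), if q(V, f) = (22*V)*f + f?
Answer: 2036/139 ≈ 14.647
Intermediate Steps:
q(V, f) = f + 22*V*f (q(V, f) = 22*V*f + f = f + 22*V*f)
(103 + q(20, 9))/(131 + 147) = (103 + 9*(1 + 22*20))/(131 + 147) = (103 + 9*(1 + 440))/278 = (103 + 9*441)*(1/278) = (103 + 3969)*(1/278) = 4072*(1/278) = 2036/139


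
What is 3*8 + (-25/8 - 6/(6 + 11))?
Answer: 2791/136 ≈ 20.522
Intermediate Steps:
3*8 + (-25/8 - 6/(6 + 11)) = 24 + (-25*⅛ - 6/17) = 24 + (-25/8 - 6*1/17) = 24 + (-25/8 - 6/17) = 24 - 473/136 = 2791/136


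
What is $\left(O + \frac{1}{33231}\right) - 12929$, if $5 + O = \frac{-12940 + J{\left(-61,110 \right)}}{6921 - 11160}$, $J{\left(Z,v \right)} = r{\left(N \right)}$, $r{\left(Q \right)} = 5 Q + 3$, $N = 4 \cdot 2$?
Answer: $- \frac{22488085960}{1739089} \approx -12931.0$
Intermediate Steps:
$N = 8$
$r{\left(Q \right)} = 3 + 5 Q$
$J{\left(Z,v \right)} = 43$ ($J{\left(Z,v \right)} = 3 + 5 \cdot 8 = 3 + 40 = 43$)
$O = - \frac{922}{471}$ ($O = -5 + \frac{-12940 + 43}{6921 - 11160} = -5 - \frac{12897}{-4239} = -5 - - \frac{1433}{471} = -5 + \frac{1433}{471} = - \frac{922}{471} \approx -1.9575$)
$\left(O + \frac{1}{33231}\right) - 12929 = \left(- \frac{922}{471} + \frac{1}{33231}\right) - 12929 = - \frac{3404279}{1739089} - 12929 = - \frac{22488085960}{1739089}$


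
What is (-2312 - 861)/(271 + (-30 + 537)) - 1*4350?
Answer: -3387473/778 ≈ -4354.1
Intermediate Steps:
(-2312 - 861)/(271 + (-30 + 537)) - 1*4350 = -3173/(271 + 507) - 4350 = -3173/778 - 4350 = -3387473/778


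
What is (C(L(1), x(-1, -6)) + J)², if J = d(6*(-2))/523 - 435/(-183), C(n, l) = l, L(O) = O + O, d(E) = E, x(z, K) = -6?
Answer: 13529179225/1017801409 ≈ 13.293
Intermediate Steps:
L(O) = 2*O
J = 75103/31903 (J = (6*(-2))/523 - 435/(-183) = -12*1/523 - 435*(-1/183) = -12/523 + 145/61 = 75103/31903 ≈ 2.3541)
(C(L(1), x(-1, -6)) + J)² = (-6 + 75103/31903)² = (-116315/31903)² = 13529179225/1017801409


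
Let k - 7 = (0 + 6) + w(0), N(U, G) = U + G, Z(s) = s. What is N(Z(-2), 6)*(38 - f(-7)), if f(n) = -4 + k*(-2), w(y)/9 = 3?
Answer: 488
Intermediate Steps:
w(y) = 27 (w(y) = 9*3 = 27)
N(U, G) = G + U
k = 40 (k = 7 + ((0 + 6) + 27) = 7 + (6 + 27) = 7 + 33 = 40)
f(n) = -84 (f(n) = -4 + 40*(-2) = -4 - 80 = -84)
N(Z(-2), 6)*(38 - f(-7)) = (6 - 2)*(38 - 1*(-84)) = 4*(38 + 84) = 4*122 = 488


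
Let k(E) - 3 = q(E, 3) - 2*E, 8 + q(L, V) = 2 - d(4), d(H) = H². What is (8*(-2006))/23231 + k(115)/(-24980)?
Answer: -395094521/580310380 ≈ -0.68083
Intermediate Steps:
q(L, V) = -22 (q(L, V) = -8 + (2 - 1*4²) = -8 + (2 - 1*16) = -8 + (2 - 16) = -8 - 14 = -22)
k(E) = -19 - 2*E (k(E) = 3 + (-22 - 2*E) = -19 - 2*E)
(8*(-2006))/23231 + k(115)/(-24980) = (8*(-2006))/23231 + (-19 - 2*115)/(-24980) = -16048*1/23231 + (-19 - 230)*(-1/24980) = -16048/23231 - 249*(-1/24980) = -16048/23231 + 249/24980 = -395094521/580310380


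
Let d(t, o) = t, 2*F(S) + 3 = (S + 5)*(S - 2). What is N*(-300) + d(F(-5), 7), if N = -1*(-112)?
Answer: -67203/2 ≈ -33602.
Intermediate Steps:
F(S) = -3/2 + (-2 + S)*(5 + S)/2 (F(S) = -3/2 + ((S + 5)*(S - 2))/2 = -3/2 + ((5 + S)*(-2 + S))/2 = -3/2 + ((-2 + S)*(5 + S))/2 = -3/2 + (-2 + S)*(5 + S)/2)
N = 112
N*(-300) + d(F(-5), 7) = 112*(-300) + (-13/2 + (½)*(-5)² + (3/2)*(-5)) = -33600 + (-13/2 + (½)*25 - 15/2) = -33600 + (-13/2 + 25/2 - 15/2) = -33600 - 3/2 = -67203/2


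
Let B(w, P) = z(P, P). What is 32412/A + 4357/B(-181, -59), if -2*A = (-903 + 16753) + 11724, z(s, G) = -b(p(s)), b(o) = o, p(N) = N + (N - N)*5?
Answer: 58157651/813433 ≈ 71.497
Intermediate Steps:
p(N) = N (p(N) = N + 0*5 = N + 0 = N)
z(s, G) = -s
B(w, P) = -P
A = -13787 (A = -((-903 + 16753) + 11724)/2 = -(15850 + 11724)/2 = -1/2*27574 = -13787)
32412/A + 4357/B(-181, -59) = 32412/(-13787) + 4357/((-1*(-59))) = 32412*(-1/13787) + 4357/59 = -32412/13787 + 4357*(1/59) = -32412/13787 + 4357/59 = 58157651/813433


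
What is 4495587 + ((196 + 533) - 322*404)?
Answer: 4366228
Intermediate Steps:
4495587 + ((196 + 533) - 322*404) = 4495587 + (729 - 130088) = 4495587 - 129359 = 4366228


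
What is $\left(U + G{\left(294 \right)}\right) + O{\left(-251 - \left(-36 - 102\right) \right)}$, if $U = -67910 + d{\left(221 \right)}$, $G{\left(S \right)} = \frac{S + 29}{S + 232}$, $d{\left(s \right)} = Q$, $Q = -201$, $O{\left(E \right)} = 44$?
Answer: $- \frac{35802919}{526} \approx -68066.0$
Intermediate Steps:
$d{\left(s \right)} = -201$
$G{\left(S \right)} = \frac{29 + S}{232 + S}$
$U = -68111$ ($U = -67910 - 201 = -68111$)
$\left(U + G{\left(294 \right)}\right) + O{\left(-251 - \left(-36 - 102\right) \right)} = \left(-68111 + \frac{29 + 294}{232 + 294}\right) + 44 = \left(-68111 + \frac{1}{526} \cdot 323\right) + 44 = \left(-68111 + \frac{323}{526}\right) + 44 = - \frac{35826063}{526} + 44 = - \frac{35802919}{526}$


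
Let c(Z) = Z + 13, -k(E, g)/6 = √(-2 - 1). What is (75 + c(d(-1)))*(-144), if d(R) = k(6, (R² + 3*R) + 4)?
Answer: -12672 + 864*I*√3 ≈ -12672.0 + 1496.5*I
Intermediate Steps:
k(E, g) = -6*I*√3 (k(E, g) = -6*√(-2 - 1) = -6*I*√3)
d(R) = -6*I*√3
c(Z) = 13 + Z
(75 + c(d(-1)))*(-144) = (75 + (13 - 6*I*√3))*(-144) = (88 - 6*I*√3)*(-144) = -12672 + 864*I*√3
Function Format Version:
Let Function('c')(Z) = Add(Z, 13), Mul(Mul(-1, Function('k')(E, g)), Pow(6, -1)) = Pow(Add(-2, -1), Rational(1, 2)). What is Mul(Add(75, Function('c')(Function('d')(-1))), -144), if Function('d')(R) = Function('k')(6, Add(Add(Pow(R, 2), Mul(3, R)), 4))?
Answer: Add(-12672, Mul(864, I, Pow(3, Rational(1, 2)))) ≈ Add(-12672., Mul(1496.5, I))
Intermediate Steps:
Function('k')(E, g) = Mul(-6, I, Pow(3, Rational(1, 2))) (Function('k')(E, g) = Mul(-6, Pow(Add(-2, -1), Rational(1, 2))) = Mul(-6, Pow(-3, Rational(1, 2))) = Mul(-6, Mul(I, Pow(3, Rational(1, 2)))) = Mul(-6, I, Pow(3, Rational(1, 2))))
Function('d')(R) = Mul(-6, I, Pow(3, Rational(1, 2)))
Function('c')(Z) = Add(13, Z)
Mul(Add(75, Function('c')(Function('d')(-1))), -144) = Mul(Add(75, Add(13, Mul(-6, I, Pow(3, Rational(1, 2))))), -144) = Mul(Add(88, Mul(-6, I, Pow(3, Rational(1, 2)))), -144) = Add(-12672, Mul(864, I, Pow(3, Rational(1, 2))))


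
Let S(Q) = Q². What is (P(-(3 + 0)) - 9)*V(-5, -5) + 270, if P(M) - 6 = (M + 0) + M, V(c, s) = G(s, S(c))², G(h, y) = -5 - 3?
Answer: -306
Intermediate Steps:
G(h, y) = -8
V(c, s) = 64 (V(c, s) = (-8)² = 64)
P(M) = 6 + 2*M (P(M) = 6 + ((M + 0) + M) = 6 + (M + M) = 6 + 2*M)
(P(-(3 + 0)) - 9)*V(-5, -5) + 270 = ((6 + 2*(-(3 + 0))) - 9)*64 + 270 = ((6 + 2*(-1*3)) - 9)*64 + 270 = ((6 + 2*(-3)) - 9)*64 + 270 = ((6 - 6) - 9)*64 + 270 = (0 - 9)*64 + 270 = -9*64 + 270 = -576 + 270 = -306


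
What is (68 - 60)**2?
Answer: 64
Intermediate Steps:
(68 - 60)**2 = 8**2 = 64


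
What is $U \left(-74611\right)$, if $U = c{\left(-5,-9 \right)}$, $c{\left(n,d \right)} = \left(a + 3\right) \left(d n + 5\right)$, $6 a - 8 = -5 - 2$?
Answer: $- \frac{35440225}{3} \approx -1.1813 \cdot 10^{7}$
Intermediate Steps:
$a = \frac{1}{6}$ ($a = \frac{4}{3} + \frac{-5 - 2}{6} = \frac{4}{3} + \frac{1}{6} \left(-7\right) = \frac{4}{3} - \frac{7}{6} = \frac{1}{6} \approx 0.16667$)
$c{\left(n,d \right)} = \frac{95}{6} + \frac{19 d n}{6}$ ($c{\left(n,d \right)} = \left(\frac{1}{6} + 3\right) \left(d n + 5\right) = \frac{19 \left(5 + d n\right)}{6} = \frac{95}{6} + \frac{19 d n}{6}$)
$U = \frac{475}{3}$ ($U = \frac{95}{6} + \frac{19}{6} \left(-9\right) \left(-5\right) = \frac{95}{6} + \frac{285}{2} = \frac{475}{3} \approx 158.33$)
$U \left(-74611\right) = \frac{475}{3} \left(-74611\right) = - \frac{35440225}{3}$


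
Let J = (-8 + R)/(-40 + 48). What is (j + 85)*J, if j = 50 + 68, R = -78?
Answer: -8729/4 ≈ -2182.3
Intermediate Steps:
j = 118
J = -43/4 (J = (-8 - 78)/(-40 + 48) = -86/8 = -86*⅛ = -43/4 ≈ -10.750)
(j + 85)*J = (118 + 85)*(-43/4) = 203*(-43/4) = -8729/4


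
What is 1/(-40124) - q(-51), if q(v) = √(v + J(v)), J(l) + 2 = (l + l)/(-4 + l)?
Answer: -1/40124 - I*√154715/55 ≈ -2.4923e-5 - 7.1516*I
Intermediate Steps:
J(l) = -2 + 2*l/(-4 + l) (J(l) = -2 + (l + l)/(-4 + l) = -2 + (2*l)/(-4 + l) = -2 + 2*l/(-4 + l))
q(v) = √(v + 8/(-4 + v))
1/(-40124) - q(-51) = 1/(-40124) - √((8 - 51*(-4 - 51))/(-4 - 51)) = -1/40124 - √((8 - 51*(-55))/(-55)) = -1/40124 - √(-(8 + 2805)/55) = -1/40124 - √(-1/55*2813) = -1/40124 - √(-2813/55) = -1/40124 - I*√154715/55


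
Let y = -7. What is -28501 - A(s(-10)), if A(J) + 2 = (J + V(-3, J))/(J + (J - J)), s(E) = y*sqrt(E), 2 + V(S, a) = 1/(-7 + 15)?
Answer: -28500 + 3*I*sqrt(10)/112 ≈ -28500.0 + 0.084704*I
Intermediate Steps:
V(S, a) = -15/8 (V(S, a) = -2 + 1/(-7 + 15) = -2 + 1/8 = -15/8)
s(E) = -7*sqrt(E)
A(J) = -2 + (-15/8 + J)/J (A(J) = -2 + (J - 15/8)/(J + (J - J)) = -2 + (-15/8 + J)/(J + 0) = -2 + (-15/8 + J)/J)
-28501 - A(s(-10)) = -28501 - (-15/8 - (-7)*sqrt(-10))/((-7*I*sqrt(10))) = -28501 - (-15/8 - (-7)*I*sqrt(10))/((-7*I*sqrt(10))) = -28501 - I*sqrt(10)/70*(-15/8 + 7*I*sqrt(10)) = -28501 - I*sqrt(10)*(-15/8 + 7*I*sqrt(10))/70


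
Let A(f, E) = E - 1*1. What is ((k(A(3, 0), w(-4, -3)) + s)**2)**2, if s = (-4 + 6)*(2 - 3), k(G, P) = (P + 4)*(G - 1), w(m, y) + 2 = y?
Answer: 0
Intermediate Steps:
w(m, y) = -2 + y
A(f, E) = -1 + E (A(f, E) = E - 1 = -1 + E)
k(G, P) = (-1 + G)*(4 + P) (k(G, P) = (4 + P)*(-1 + G) = (-1 + G)*(4 + P))
s = -2 (s = 2*(-1) = -2)
((k(A(3, 0), w(-4, -3)) + s)**2)**2 = (((-4 - (-2 - 3) + 4*(-1 + 0) + (-1 + 0)*(-2 - 3)) - 2)**2)**2 = (((-4 - 1*(-5) + 4*(-1) - 1*(-5)) - 2)**2)**2 = (((-4 + 5 - 4 + 5) - 2)**2)**2 = ((2 - 2)**2)**2 = (0**2)**2 = 0**2 = 0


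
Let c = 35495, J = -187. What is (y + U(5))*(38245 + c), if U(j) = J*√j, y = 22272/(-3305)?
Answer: -328467456/661 - 13789380*√5 ≈ -3.1331e+7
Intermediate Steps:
y = -22272/3305 (y = 22272*(-1/3305) = -22272/3305 ≈ -6.7389)
U(j) = -187*√j
(y + U(5))*(38245 + c) = (-22272/3305 - 187*√5)*(38245 + 35495) = (-22272/3305 - 187*√5)*73740 = -328467456/661 - 13789380*√5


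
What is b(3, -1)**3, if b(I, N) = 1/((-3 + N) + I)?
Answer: -1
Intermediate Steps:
b(I, N) = 1/(-3 + I + N)
b(3, -1)**3 = (1/(-3 + 3 - 1))**3 = (1/(-1))**3 = (-1)**3 = -1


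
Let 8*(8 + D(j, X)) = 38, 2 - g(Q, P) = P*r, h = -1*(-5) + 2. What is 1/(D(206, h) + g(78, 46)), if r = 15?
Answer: -4/2765 ≈ -0.0014467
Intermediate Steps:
h = 7 (h = 5 + 2 = 7)
g(Q, P) = 2 - 15*P (g(Q, P) = 2 - P*15 = 2 - 15*P)
D(j, X) = -13/4 (D(j, X) = -8 + (⅛)*38 = -8 + 19/4 = -13/4)
1/(D(206, h) + g(78, 46)) = 1/(-13/4 + (2 - 15*46)) = 1/(-13/4 + (2 - 690)) = 1/(-13/4 - 688) = 1/(-2765/4) = -4/2765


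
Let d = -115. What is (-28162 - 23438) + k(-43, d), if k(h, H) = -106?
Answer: -51706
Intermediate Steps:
(-28162 - 23438) + k(-43, d) = (-28162 - 23438) - 106 = -51600 - 106 = -51706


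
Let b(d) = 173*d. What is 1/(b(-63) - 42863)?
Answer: -1/53762 ≈ -1.8600e-5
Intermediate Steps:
1/(b(-63) - 42863) = 1/(173*(-63) - 42863) = 1/(-10899 - 42863) = 1/(-53762) = -1/53762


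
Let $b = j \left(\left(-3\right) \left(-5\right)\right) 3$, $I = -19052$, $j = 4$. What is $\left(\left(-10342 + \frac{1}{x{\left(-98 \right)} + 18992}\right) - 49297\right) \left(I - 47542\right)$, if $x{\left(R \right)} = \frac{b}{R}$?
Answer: $\frac{1847822440846041}{465259} \approx 3.9716 \cdot 10^{9}$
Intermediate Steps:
$b = 180$ ($b = 4 \left(\left(-3\right) \left(-5\right)\right) 3 = 4 \cdot 15 \cdot 3 = 60 \cdot 3 = 180$)
$x{\left(R \right)} = \frac{180}{R}$
$\left(\left(-10342 + \frac{1}{x{\left(-98 \right)} + 18992}\right) - 49297\right) \left(I - 47542\right) = \left(\left(-10342 + \frac{1}{\frac{180}{-98} + 18992}\right) - 49297\right) \left(-19052 - 47542\right) = \left(\left(-10342 + \frac{1}{180 \left(- \frac{1}{98}\right) + 18992}\right) - 49297\right) \left(-66594\right) = \left(\left(-10342 + \frac{1}{- \frac{90}{49} + 18992}\right) - 49297\right) \left(-66594\right) = \left(\left(-10342 + \frac{1}{\frac{930518}{49}}\right) - 49297\right) \left(-66594\right) = \left(\left(-10342 + \frac{49}{930518}\right) - 49297\right) \left(-66594\right) = \left(- \frac{9623417107}{930518} - 49297\right) \left(-66594\right) = \left(- \frac{55495162953}{930518}\right) \left(-66594\right) = \frac{1847822440846041}{465259}$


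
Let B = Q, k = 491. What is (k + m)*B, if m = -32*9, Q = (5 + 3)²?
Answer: 12992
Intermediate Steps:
Q = 64 (Q = 8² = 64)
B = 64
m = -288
(k + m)*B = (491 - 288)*64 = 203*64 = 12992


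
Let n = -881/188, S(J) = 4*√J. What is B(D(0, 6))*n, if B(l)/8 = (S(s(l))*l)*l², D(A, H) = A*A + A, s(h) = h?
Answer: 0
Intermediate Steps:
D(A, H) = A + A² (D(A, H) = A² + A = A + A²)
n = -881/188 (n = -881*1/188 = -881/188 ≈ -4.6862)
B(l) = 32*l^(7/2) (B(l) = 8*(((4*√l)*l)*l²) = 8*((4*l^(3/2))*l²) = 8*(4*l^(7/2)) = 32*l^(7/2))
B(D(0, 6))*n = (32*(0*(1 + 0))^(7/2))*(-881/188) = (32*(0*1)^(7/2))*(-881/188) = (32*0^(7/2))*(-881/188) = (32*0)*(-881/188) = 0*(-881/188) = 0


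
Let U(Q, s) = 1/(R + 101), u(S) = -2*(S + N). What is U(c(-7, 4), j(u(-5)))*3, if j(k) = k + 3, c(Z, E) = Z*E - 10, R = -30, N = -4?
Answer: 3/71 ≈ 0.042253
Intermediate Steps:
c(Z, E) = -10 + E*Z (c(Z, E) = E*Z - 10 = -10 + E*Z)
u(S) = 8 - 2*S (u(S) = -2*(S - 4) = -2*(-4 + S) = 8 - 2*S)
j(k) = 3 + k
U(Q, s) = 1/71 (U(Q, s) = 1/(-30 + 101) = 1/71)
U(c(-7, 4), j(u(-5)))*3 = (1/71)*3 = 3/71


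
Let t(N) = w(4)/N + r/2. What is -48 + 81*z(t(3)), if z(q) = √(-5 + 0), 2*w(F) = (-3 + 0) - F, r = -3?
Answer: -48 + 81*I*√5 ≈ -48.0 + 181.12*I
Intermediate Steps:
w(F) = -3/2 - F/2 (w(F) = ((-3 + 0) - F)/2 = (-3 - F)/2 = -3/2 - F/2)
t(N) = -3/2 - 7/(2*N) (t(N) = (-3/2 - ½*4)/N - 3/2 = (-3/2 - 2)/N - 3*½ = -7/(2*N) - 3/2 = -3/2 - 7/(2*N))
z(q) = I*√5 (z(q) = √(-5) = I*√5)
-48 + 81*z(t(3)) = -48 + 81*(I*√5) = -48 + 81*I*√5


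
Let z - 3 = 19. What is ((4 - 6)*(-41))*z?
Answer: 1804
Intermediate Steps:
z = 22 (z = 3 + 19 = 22)
((4 - 6)*(-41))*z = ((4 - 6)*(-41))*22 = -2*(-41)*22 = 82*22 = 1804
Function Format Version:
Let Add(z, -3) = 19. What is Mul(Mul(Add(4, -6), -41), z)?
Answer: 1804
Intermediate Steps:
z = 22 (z = Add(3, 19) = 22)
Mul(Mul(Add(4, -6), -41), z) = Mul(Mul(Add(4, -6), -41), 22) = Mul(Mul(-2, -41), 22) = Mul(82, 22) = 1804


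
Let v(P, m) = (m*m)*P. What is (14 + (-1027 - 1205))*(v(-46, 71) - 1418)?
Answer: 517468272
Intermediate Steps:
v(P, m) = P*m² (v(P, m) = m²*P = P*m²)
(14 + (-1027 - 1205))*(v(-46, 71) - 1418) = (14 + (-1027 - 1205))*(-46*71² - 1418) = (14 - 2232)*(-46*5041 - 1418) = -2218*(-231886 - 1418) = -2218*(-233304) = 517468272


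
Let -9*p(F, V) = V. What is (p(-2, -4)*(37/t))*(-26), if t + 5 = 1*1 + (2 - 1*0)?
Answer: 1924/9 ≈ 213.78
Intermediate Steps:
p(F, V) = -V/9
t = -2 (t = -5 + (1*1 + (2 - 1*0)) = -5 + (1 + (2 + 0)) = -5 + (1 + 2) = -5 + 3 = -2)
(p(-2, -4)*(37/t))*(-26) = ((-⅑*(-4))*(37/(-2)))*(-26) = (4*(37*(-½))/9)*(-26) = ((4/9)*(-37/2))*(-26) = -74/9*(-26) = 1924/9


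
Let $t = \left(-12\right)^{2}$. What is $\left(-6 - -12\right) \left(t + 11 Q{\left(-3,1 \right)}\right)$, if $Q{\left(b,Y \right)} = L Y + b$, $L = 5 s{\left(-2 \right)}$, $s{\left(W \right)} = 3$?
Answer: $1656$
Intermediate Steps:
$L = 15$ ($L = 5 \cdot 3 = 15$)
$Q{\left(b,Y \right)} = b + 15 Y$ ($Q{\left(b,Y \right)} = 15 Y + b = b + 15 Y$)
$t = 144$
$\left(-6 - -12\right) \left(t + 11 Q{\left(-3,1 \right)}\right) = \left(-6 - -12\right) \left(144 + 11 \left(-3 + 15 \cdot 1\right)\right) = \left(-6 + 12\right) \left(144 + 11 \left(-3 + 15\right)\right) = 6 \left(144 + 11 \cdot 12\right) = 6 \left(144 + 132\right) = 6 \cdot 276 = 1656$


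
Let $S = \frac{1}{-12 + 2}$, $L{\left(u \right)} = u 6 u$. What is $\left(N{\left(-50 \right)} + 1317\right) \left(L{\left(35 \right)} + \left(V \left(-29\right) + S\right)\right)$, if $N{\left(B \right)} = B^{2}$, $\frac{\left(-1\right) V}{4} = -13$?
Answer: $\frac{222985323}{10} \approx 2.2299 \cdot 10^{7}$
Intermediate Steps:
$V = 52$ ($V = \left(-4\right) \left(-13\right) = 52$)
$L{\left(u \right)} = 6 u^{2}$ ($L{\left(u \right)} = 6 u u = 6 u^{2}$)
$S = - \frac{1}{10}$ ($S = \frac{1}{-10} = - \frac{1}{10} \approx -0.1$)
$\left(N{\left(-50 \right)} + 1317\right) \left(L{\left(35 \right)} + \left(V \left(-29\right) + S\right)\right) = \left(\left(-50\right)^{2} + 1317\right) \left(6 \cdot 35^{2} + \left(52 \left(-29\right) - \frac{1}{10}\right)\right) = \left(2500 + 1317\right) \left(6 \cdot 1225 - \frac{15081}{10}\right) = 3817 \left(7350 - \frac{15081}{10}\right) = 3817 \cdot \frac{58419}{10} = \frac{222985323}{10}$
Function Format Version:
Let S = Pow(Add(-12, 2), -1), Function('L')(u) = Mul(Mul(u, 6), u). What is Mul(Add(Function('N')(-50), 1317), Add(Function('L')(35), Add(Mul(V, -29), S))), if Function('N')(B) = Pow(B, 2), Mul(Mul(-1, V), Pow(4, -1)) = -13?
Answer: Rational(222985323, 10) ≈ 2.2299e+7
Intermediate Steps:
V = 52 (V = Mul(-4, -13) = 52)
Function('L')(u) = Mul(6, Pow(u, 2)) (Function('L')(u) = Mul(Mul(6, u), u) = Mul(6, Pow(u, 2)))
S = Rational(-1, 10) (S = Pow(-10, -1) = Rational(-1, 10) ≈ -0.10000)
Mul(Add(Function('N')(-50), 1317), Add(Function('L')(35), Add(Mul(V, -29), S))) = Mul(Add(Pow(-50, 2), 1317), Add(Mul(6, Pow(35, 2)), Add(Mul(52, -29), Rational(-1, 10)))) = Mul(Add(2500, 1317), Add(Mul(6, 1225), Add(-1508, Rational(-1, 10)))) = Mul(3817, Add(7350, Rational(-15081, 10))) = Mul(3817, Rational(58419, 10)) = Rational(222985323, 10)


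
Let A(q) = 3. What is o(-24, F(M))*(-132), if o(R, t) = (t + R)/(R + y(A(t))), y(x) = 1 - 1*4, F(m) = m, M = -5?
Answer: -1276/9 ≈ -141.78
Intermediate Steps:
y(x) = -3 (y(x) = 1 - 4 = -3)
o(R, t) = (R + t)/(-3 + R) (o(R, t) = (t + R)/(R - 3) = (R + t)/(-3 + R))
o(-24, F(M))*(-132) = ((-24 - 5)/(-3 - 24))*(-132) = (-29/(-27))*(-132) = -1/27*(-29)*(-132) = (29/27)*(-132) = -1276/9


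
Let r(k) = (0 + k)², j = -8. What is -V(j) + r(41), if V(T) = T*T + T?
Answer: 1625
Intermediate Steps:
r(k) = k²
V(T) = T + T² (V(T) = T² + T = T + T²)
-V(j) + r(41) = -(-8)*(1 - 8) + 41² = -(-8)*(-7) + 1681 = -1*56 + 1681 = -56 + 1681 = 1625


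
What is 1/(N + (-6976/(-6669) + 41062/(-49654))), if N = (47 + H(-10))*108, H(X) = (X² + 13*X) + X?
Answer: 165571263/125208146741 ≈ 0.0013224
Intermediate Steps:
H(X) = X² + 14*X
N = 756 (N = (47 - 10*(14 - 10))*108 = (47 - 10*4)*108 = (47 - 40)*108 = 7*108 = 756)
1/(N + (-6976/(-6669) + 41062/(-49654))) = 1/(756 + (-6976/(-6669) + 41062/(-49654))) = 1/(756 + (-6976*(-1/6669) + 41062*(-1/49654))) = 1/(756 + (6976/6669 - 20531/24827)) = 1/(756 + 36271913/165571263) = 1/(125208146741/165571263) = 165571263/125208146741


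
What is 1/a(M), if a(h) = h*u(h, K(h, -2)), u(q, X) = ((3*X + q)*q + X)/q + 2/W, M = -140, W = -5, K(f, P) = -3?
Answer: 1/20913 ≈ 4.7817e-5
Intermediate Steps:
u(q, X) = -⅖ + (X + q*(q + 3*X))/q (u(q, X) = ((3*X + q)*q + X)/q + 2/(-5) = ((q + 3*X)*q + X)/q + 2*(-⅕) = (q*(q + 3*X) + X)/q - ⅖ = (X + q*(q + 3*X))/q - ⅖ = -⅖ + (X + q*(q + 3*X))/q)
a(h) = h*(-47/5 + h - 3/h) (a(h) = h*(-⅖ + h + 3*(-3) - 3/h) = h*(-⅖ + h - 9 - 3/h) = h*(-47/5 + h - 3/h))
1/a(M) = 1/(-3 + (-140)² - 47/5*(-140)) = 1/(-3 + 19600 + 1316) = 1/20913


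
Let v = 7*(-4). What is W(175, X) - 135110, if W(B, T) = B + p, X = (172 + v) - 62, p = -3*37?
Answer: -135046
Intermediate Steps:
p = -111
v = -28
X = 82 (X = (172 - 28) - 62 = 144 - 62 = 82)
W(B, T) = -111 + B (W(B, T) = B - 111 = -111 + B)
W(175, X) - 135110 = (-111 + 175) - 135110 = 64 - 135110 = -135046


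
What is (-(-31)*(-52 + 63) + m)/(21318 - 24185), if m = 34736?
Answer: -35077/2867 ≈ -12.235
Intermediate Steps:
(-(-31)*(-52 + 63) + m)/(21318 - 24185) = (-(-31)*(-52 + 63) + 34736)/(21318 - 24185) = (-(-31)*11 + 34736)/(-2867) = (-1*(-341) + 34736)*(-1/2867) = (341 + 34736)*(-1/2867) = 35077*(-1/2867) = -35077/2867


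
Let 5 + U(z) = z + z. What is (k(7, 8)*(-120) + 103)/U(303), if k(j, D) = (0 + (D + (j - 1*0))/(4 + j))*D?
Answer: -13267/6611 ≈ -2.0068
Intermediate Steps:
U(z) = -5 + 2*z (U(z) = -5 + (z + z) = -5 + 2*z)
k(j, D) = D*(D + j)/(4 + j) (k(j, D) = (0 + (D + (j + 0))/(4 + j))*D = (0 + (D + j)/(4 + j))*D = ((D + j)/(4 + j))*D = D*(D + j)/(4 + j))
(k(7, 8)*(-120) + 103)/U(303) = ((8*(8 + 7)/(4 + 7))*(-120) + 103)/(-5 + 2*303) = ((8*15/11)*(-120) + 103)/(-5 + 606) = ((8*(1/11)*15)*(-120) + 103)/601 = ((120/11)*(-120) + 103)*(1/601) = (-14400/11 + 103)*(1/601) = -13267/11*1/601 = -13267/6611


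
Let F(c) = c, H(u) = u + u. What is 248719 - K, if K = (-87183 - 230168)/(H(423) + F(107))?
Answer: 237346558/953 ≈ 2.4905e+5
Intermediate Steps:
H(u) = 2*u
K = -317351/953 (K = (-87183 - 230168)/(2*423 + 107) = -317351/(846 + 107) = -317351/953 ≈ -333.00)
248719 - K = 248719 - 1*(-317351/953) = 248719 + 317351/953 = 237346558/953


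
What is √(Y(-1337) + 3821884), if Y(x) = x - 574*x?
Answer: √4587985 ≈ 2142.0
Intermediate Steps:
Y(x) = -573*x
√(Y(-1337) + 3821884) = √(-573*(-1337) + 3821884) = √(766101 + 3821884) = √4587985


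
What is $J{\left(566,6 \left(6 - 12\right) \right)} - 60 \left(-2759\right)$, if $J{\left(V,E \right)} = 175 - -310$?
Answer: $166025$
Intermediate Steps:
$J{\left(V,E \right)} = 485$ ($J{\left(V,E \right)} = 175 + 310 = 485$)
$J{\left(566,6 \left(6 - 12\right) \right)} - 60 \left(-2759\right) = 485 - 60 \left(-2759\right) = 485 - -165540 = 485 + 165540 = 166025$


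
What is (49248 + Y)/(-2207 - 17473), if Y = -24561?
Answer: -8229/6560 ≈ -1.2544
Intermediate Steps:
(49248 + Y)/(-2207 - 17473) = (49248 - 24561)/(-2207 - 17473) = 24687/(-19680) = 24687*(-1/19680) = -8229/6560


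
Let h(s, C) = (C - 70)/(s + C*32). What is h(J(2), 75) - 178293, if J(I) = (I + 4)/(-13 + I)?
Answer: -4705865387/26394 ≈ -1.7829e+5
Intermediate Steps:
J(I) = (4 + I)/(-13 + I)
h(s, C) = (-70 + C)/(s + 32*C)
h(J(2), 75) - 178293 = (-70 + 75)/((4 + 2)/(-13 + 2) + 32*75) - 178293 = 5/(6/(-11) + 2400) - 178293 = 5/(-1/11*6 + 2400) - 178293 = 5/(-6/11 + 2400) - 178293 = 5/(26394/11) - 178293 = (11/26394)*5 - 178293 = 55/26394 - 178293 = -4705865387/26394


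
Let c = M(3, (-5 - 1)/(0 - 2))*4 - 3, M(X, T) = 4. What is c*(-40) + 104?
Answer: -416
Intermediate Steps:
c = 13 (c = 4*4 - 3 = 16 - 3 = 13)
c*(-40) + 104 = 13*(-40) + 104 = -520 + 104 = -416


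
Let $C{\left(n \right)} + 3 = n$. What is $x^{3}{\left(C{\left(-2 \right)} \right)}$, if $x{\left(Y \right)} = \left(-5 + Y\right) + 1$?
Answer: $-729$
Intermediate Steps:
$C{\left(n \right)} = -3 + n$
$x{\left(Y \right)} = -4 + Y$
$x^{3}{\left(C{\left(-2 \right)} \right)} = \left(-4 - 5\right)^{3} = \left(-9\right)^{3} = -729$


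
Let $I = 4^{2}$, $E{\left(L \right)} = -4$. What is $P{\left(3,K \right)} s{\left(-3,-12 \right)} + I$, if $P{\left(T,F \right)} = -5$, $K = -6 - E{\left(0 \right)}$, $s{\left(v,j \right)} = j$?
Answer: $76$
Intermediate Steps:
$K = -2$ ($K = -6 - -4 = -6 + 4 = -2$)
$I = 16$
$P{\left(3,K \right)} s{\left(-3,-12 \right)} + I = \left(-5\right) \left(-12\right) + 16 = 60 + 16 = 76$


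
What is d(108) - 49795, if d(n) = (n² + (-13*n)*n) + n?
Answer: -189655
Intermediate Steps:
d(n) = n - 12*n² (d(n) = (n² - 13*n²) + n = -12*n² + n = n - 12*n²)
d(108) - 49795 = 108*(1 - 12*108) - 49795 = 108*(1 - 1296) - 49795 = 108*(-1295) - 49795 = -139860 - 49795 = -189655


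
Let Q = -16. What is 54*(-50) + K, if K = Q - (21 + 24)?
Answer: -2761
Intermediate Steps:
K = -61 (K = -16 - (21 + 24) = -16 - 1*45 = -16 - 45 = -61)
54*(-50) + K = 54*(-50) - 61 = -2700 - 61 = -2761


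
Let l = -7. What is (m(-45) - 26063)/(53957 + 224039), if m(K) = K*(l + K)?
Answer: -23723/277996 ≈ -0.085336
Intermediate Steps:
m(K) = K*(-7 + K)
(m(-45) - 26063)/(53957 + 224039) = (-45*(-7 - 45) - 26063)/(53957 + 224039) = (-45*(-52) - 26063)/277996 = (2340 - 26063)*(1/277996) = -23723*1/277996 = -23723/277996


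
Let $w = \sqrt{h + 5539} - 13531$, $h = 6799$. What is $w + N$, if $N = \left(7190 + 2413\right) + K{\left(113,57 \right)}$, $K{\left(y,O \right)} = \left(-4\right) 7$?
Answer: $-3956 + \sqrt{12338} \approx -3844.9$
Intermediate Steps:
$K{\left(y,O \right)} = -28$
$N = 9575$ ($N = \left(7190 + 2413\right) - 28 = 9603 - 28 = 9575$)
$w = -13531 + \sqrt{12338}$ ($w = \sqrt{6799 + 5539} - 13531 = \sqrt{12338} - 13531 = -13531 + \sqrt{12338} \approx -13420.0$)
$w + N = \left(-13531 + \sqrt{12338}\right) + 9575 = -3956 + \sqrt{12338}$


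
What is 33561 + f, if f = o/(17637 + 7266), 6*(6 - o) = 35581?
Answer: 5014581953/149418 ≈ 33561.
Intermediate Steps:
o = -35545/6 (o = 6 - 1/6*35581 = 6 - 35581/6 = -35545/6 ≈ -5924.2)
f = -35545/149418 (f = -35545/(6*(17637 + 7266)) = -35545/6/24903 = -35545/6*1/24903 = -35545/149418 ≈ -0.23789)
33561 + f = 33561 - 35545/149418 = 5014581953/149418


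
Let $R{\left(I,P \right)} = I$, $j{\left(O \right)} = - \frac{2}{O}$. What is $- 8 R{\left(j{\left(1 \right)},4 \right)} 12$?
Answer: $192$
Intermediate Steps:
$- 8 R{\left(j{\left(1 \right)},4 \right)} 12 = - 8 \left(- \frac{2}{1}\right) 12 = - 8 \left(\left(-2\right) 1\right) 12 = \left(-8\right) \left(-2\right) 12 = 16 \cdot 12 = 192$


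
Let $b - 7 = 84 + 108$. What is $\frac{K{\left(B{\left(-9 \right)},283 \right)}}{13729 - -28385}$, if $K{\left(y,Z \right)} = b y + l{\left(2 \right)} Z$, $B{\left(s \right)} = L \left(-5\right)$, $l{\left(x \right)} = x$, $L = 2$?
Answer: $- \frac{712}{21057} \approx -0.033813$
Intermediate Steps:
$b = 199$ ($b = 7 + \left(84 + 108\right) = 7 + 192 = 199$)
$B{\left(s \right)} = -10$ ($B{\left(s \right)} = 2 \left(-5\right) = -10$)
$K{\left(y,Z \right)} = 2 Z + 199 y$ ($K{\left(y,Z \right)} = 199 y + 2 Z = 2 Z + 199 y$)
$\frac{K{\left(B{\left(-9 \right)},283 \right)}}{13729 - -28385} = \frac{2 \cdot 283 + 199 \left(-10\right)}{13729 - -28385} = \frac{566 - 1990}{13729 + 28385} = - \frac{1424}{42114} = \left(-1424\right) \frac{1}{42114} = - \frac{712}{21057}$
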